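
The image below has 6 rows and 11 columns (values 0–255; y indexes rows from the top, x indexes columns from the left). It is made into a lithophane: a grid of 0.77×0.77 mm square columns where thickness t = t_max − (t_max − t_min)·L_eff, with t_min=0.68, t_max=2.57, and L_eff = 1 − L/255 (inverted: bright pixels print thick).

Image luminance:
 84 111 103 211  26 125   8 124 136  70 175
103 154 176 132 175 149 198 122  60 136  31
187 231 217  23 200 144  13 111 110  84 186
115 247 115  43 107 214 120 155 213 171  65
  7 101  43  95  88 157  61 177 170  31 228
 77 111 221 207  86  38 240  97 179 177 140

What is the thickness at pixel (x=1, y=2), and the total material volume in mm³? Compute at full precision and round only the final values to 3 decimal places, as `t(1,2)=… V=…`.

span = t_max - t_min = 2.57 - 0.68 = 1.890
L(1,2) = 231, L_eff = 1 - 231/255 = 0.094118 (inverted)
t(1,2) = 2.57 - 1.890·0.094118 = 2.392
Σt over all 6·11 pixels = 911373/8500 ≈ 107.2203529
V = pitch²·Σt = 0.77²·911373/8500 = 63.571

t(1,2)=2.392 V=63.571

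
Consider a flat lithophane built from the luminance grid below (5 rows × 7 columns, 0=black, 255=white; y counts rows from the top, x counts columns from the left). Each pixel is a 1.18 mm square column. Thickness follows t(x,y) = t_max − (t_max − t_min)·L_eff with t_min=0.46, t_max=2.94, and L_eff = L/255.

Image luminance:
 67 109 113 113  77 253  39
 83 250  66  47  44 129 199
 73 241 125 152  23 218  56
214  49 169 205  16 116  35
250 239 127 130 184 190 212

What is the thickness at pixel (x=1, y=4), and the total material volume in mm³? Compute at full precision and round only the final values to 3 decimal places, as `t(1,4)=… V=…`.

t(1,4)=0.616 V=80.810

span = t_max - t_min = 2.94 - 0.46 = 2.480
L(1,4) = 239, L_eff = 239/255 = 0.937255
t(1,4) = 2.94 - 2.480·0.937255 = 0.616
Σt over all 5·7 pixels = 739963/12750 ≈ 58.0363137
V = pitch²·Σt = 1.18²·739963/12750 = 80.810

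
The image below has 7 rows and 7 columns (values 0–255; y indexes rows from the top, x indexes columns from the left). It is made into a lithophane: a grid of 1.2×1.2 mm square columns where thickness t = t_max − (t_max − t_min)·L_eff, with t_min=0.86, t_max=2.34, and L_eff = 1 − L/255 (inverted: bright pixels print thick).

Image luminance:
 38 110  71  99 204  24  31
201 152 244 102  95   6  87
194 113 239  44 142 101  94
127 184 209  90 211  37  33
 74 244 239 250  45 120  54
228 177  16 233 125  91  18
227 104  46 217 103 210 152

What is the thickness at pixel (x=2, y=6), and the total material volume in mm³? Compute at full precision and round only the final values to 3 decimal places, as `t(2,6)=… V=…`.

t(2,6)=1.127 V=112.959

span = t_max - t_min = 2.34 - 0.86 = 1.480
L(2,6) = 46, L_eff = 1 - 46/255 = 0.819608 (inverted)
t(2,6) = 2.34 - 1.480·0.819608 = 1.127
Σt over all 7·7 pixels = 66677/850 ≈ 78.4435294
V = pitch²·Σt = 1.2²·66677/850 = 112.959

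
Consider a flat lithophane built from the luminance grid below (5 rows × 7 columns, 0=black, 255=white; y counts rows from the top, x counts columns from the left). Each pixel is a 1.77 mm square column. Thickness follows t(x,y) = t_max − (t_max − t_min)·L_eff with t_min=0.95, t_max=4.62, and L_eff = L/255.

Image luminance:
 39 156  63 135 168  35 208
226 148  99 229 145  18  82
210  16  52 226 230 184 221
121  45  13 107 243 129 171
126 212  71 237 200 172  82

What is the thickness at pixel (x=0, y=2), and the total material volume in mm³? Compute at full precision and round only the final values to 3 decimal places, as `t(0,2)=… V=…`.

span = t_max - t_min = 4.62 - 0.95 = 3.670
L(0,2) = 210, L_eff = 210/255 = 0.823529
t(0,2) = 4.62 - 3.670·0.823529 = 1.598
Σt over all 5·7 pixels = 2354777/25500 ≈ 92.3441961
V = pitch²·Σt = 1.77²·2354777/25500 = 289.305

t(0,2)=1.598 V=289.305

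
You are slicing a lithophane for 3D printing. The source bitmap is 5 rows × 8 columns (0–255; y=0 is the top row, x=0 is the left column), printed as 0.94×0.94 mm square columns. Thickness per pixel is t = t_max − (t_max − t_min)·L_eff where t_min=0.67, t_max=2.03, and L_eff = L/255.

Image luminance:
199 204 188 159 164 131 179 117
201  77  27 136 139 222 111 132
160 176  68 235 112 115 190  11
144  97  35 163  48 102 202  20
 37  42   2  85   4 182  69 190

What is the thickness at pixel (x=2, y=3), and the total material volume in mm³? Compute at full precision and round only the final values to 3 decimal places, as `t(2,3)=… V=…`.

t(2,3)=1.843 V=48.775

span = t_max - t_min = 2.03 - 0.67 = 1.360
L(2,3) = 35, L_eff = 35/255 = 0.137255
t(2,3) = 2.03 - 1.360·0.137255 = 1.843
Σt over all 5·8 pixels = 55.2
V = pitch²·Σt = 0.94²·55.2 = 48.775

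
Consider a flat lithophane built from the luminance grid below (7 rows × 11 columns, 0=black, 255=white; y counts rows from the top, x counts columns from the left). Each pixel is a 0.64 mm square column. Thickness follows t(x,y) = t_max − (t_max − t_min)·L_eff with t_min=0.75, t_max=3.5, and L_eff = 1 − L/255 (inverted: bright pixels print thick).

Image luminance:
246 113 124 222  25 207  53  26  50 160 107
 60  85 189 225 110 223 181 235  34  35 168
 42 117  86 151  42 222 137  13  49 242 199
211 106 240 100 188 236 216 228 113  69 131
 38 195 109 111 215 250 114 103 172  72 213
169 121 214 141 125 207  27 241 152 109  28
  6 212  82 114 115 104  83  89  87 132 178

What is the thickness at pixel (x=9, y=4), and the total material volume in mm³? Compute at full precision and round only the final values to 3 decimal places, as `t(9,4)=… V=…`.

span = t_max - t_min = 3.5 - 0.75 = 2.750
L(9,4) = 72, L_eff = 1 - 72/255 = 0.717647 (inverted)
t(9,4) = 3.5 - 2.750·0.717647 = 1.526
Σt over all 7·11 pixels = 57563/340 ≈ 169.3029412
V = pitch²·Σt = 0.64²·57563/340 = 69.346

t(9,4)=1.526 V=69.346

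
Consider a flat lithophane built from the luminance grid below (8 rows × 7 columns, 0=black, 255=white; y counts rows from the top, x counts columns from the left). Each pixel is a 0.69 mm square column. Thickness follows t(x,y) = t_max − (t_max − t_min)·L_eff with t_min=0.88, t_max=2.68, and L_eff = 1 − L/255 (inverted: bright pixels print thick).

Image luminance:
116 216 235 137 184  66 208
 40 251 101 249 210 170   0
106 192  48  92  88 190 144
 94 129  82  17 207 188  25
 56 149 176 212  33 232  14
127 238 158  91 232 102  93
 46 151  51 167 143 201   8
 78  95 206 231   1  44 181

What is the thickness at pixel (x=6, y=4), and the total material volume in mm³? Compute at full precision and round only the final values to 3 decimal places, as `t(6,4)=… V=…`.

span = t_max - t_min = 2.68 - 0.88 = 1.800
L(6,4) = 14, L_eff = 1 - 14/255 = 0.945098 (inverted)
t(6,4) = 2.68 - 1.800·0.945098 = 0.979
Σt over all 8·7 pixels = 42847/425 ≈ 100.8164706
V = pitch²·Σt = 0.69²·42847/425 = 47.999

t(6,4)=0.979 V=47.999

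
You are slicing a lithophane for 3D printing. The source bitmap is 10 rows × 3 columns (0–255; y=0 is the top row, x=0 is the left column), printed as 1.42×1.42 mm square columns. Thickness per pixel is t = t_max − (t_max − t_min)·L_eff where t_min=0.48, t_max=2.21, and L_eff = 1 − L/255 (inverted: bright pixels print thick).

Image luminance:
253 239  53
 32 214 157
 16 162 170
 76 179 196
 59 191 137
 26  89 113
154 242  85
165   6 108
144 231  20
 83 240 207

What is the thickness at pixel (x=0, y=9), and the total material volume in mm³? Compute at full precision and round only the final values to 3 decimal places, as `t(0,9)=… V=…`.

span = t_max - t_min = 2.21 - 0.48 = 1.730
L(0,9) = 83, L_eff = 1 - 83/255 = 0.674510 (inverted)
t(0,9) = 2.21 - 1.730·0.674510 = 1.043
Σt over all 10·3 pixels = 355777/8500 ≈ 41.8561176
V = pitch²·Σt = 1.42²·355777/8500 = 84.399

t(0,9)=1.043 V=84.399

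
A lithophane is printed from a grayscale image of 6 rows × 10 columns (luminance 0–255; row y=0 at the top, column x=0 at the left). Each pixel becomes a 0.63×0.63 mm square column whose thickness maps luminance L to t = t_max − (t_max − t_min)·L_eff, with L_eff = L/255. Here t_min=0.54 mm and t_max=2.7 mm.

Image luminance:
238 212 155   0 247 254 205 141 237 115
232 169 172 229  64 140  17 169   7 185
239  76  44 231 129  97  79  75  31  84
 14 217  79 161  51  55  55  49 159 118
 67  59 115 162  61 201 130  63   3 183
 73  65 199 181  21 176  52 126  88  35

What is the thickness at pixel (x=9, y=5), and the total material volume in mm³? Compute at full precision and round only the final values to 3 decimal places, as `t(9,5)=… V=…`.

t(9,5)=2.404 V=39.786

span = t_max - t_min = 2.7 - 0.54 = 2.160
L(9,5) = 35, L_eff = 35/255 = 0.137255
t(9,5) = 2.7 - 2.160·0.137255 = 2.404
Σt over all 6·10 pixels = 213012/2125 ≈ 100.2409412
V = pitch²·Σt = 0.63²·213012/2125 = 39.786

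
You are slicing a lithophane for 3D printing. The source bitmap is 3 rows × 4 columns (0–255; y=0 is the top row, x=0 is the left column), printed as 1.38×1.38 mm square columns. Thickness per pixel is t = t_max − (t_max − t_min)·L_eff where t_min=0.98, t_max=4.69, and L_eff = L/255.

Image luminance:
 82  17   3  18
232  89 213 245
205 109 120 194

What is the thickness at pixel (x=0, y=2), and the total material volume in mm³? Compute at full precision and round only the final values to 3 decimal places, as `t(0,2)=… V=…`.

t(0,2)=1.707 V=64.871

span = t_max - t_min = 4.69 - 0.98 = 3.710
L(0,2) = 205, L_eff = 205/255 = 0.803922
t(0,2) = 4.69 - 3.710·0.803922 = 1.707
Σt over all 3·4 pixels = 289541/8500 ≈ 34.0636471
V = pitch²·Σt = 1.38²·289541/8500 = 64.871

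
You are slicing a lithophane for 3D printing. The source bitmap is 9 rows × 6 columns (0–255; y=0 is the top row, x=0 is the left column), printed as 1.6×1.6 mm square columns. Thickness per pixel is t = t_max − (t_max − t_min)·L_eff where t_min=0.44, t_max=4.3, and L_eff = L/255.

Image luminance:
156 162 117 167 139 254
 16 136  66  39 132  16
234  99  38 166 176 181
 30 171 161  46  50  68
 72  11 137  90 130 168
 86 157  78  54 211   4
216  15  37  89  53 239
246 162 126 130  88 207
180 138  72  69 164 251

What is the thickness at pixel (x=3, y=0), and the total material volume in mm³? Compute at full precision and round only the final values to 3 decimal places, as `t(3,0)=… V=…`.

t(3,0)=1.772 V=342.548

span = t_max - t_min = 4.3 - 0.44 = 3.860
L(3,0) = 167, L_eff = 167/255 = 0.654902
t(3,0) = 4.3 - 3.860·0.654902 = 1.772
Σt over all 9·6 pixels = 34121/255 ≈ 133.8078431
V = pitch²·Σt = 1.6²·34121/255 = 342.548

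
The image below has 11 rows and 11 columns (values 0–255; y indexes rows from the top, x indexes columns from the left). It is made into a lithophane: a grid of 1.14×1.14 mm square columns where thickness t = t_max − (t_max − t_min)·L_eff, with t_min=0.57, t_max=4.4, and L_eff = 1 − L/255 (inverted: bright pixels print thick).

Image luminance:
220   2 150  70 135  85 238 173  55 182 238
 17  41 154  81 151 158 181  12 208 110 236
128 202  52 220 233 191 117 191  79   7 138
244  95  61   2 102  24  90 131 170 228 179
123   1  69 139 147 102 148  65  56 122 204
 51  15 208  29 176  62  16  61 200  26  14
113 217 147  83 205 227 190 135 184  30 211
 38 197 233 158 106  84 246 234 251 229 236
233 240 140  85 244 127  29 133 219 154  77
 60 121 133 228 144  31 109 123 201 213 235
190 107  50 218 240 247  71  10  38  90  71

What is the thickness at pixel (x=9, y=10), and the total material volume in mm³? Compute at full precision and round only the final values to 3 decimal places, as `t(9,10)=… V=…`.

t(9,10)=1.922 V=405.459

span = t_max - t_min = 4.4 - 0.57 = 3.830
L(9,10) = 90, L_eff = 1 - 90/255 = 0.647059 (inverted)
t(9,10) = 4.4 - 3.830·0.647059 = 1.922
Σt over all 11·11 pixels = 318227/1020 ≈ 311.9872549
V = pitch²·Σt = 1.14²·318227/1020 = 405.459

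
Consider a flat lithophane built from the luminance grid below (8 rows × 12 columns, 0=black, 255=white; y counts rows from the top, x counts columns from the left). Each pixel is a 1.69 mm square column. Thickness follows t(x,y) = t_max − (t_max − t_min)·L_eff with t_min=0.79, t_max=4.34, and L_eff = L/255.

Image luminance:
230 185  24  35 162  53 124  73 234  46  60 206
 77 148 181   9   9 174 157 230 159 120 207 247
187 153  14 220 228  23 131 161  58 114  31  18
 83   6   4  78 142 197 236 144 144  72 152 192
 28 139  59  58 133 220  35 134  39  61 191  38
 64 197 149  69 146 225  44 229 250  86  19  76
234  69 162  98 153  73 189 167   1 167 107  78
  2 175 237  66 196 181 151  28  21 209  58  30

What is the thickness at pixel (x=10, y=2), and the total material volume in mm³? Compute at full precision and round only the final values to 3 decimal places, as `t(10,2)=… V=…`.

span = t_max - t_min = 4.34 - 0.79 = 3.550
L(10,2) = 31, L_eff = 31/255 = 0.121569
t(10,2) = 4.34 - 3.550·0.121569 = 3.908
Σt over all 8·12 pixels = 261971/1020 ≈ 256.8343137
V = pitch²·Σt = 1.69²·261971/1020 = 733.544

t(10,2)=3.908 V=733.544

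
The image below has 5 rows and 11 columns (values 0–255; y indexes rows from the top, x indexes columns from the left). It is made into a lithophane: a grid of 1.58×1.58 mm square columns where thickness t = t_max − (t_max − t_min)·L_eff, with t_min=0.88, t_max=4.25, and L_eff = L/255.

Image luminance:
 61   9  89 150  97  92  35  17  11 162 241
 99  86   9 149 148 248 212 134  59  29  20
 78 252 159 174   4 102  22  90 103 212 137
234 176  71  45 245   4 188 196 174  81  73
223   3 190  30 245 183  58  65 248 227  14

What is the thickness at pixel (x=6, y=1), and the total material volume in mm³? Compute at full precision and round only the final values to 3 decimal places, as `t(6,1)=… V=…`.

span = t_max - t_min = 4.25 - 0.88 = 3.370
L(6,1) = 212, L_eff = 212/255 = 0.831373
t(6,1) = 4.25 - 3.370·0.831373 = 1.448
Σt over all 5·11 pixels = 1891297/12750 ≈ 148.3370196
V = pitch²·Σt = 1.58²·1891297/12750 = 370.309

t(6,1)=1.448 V=370.309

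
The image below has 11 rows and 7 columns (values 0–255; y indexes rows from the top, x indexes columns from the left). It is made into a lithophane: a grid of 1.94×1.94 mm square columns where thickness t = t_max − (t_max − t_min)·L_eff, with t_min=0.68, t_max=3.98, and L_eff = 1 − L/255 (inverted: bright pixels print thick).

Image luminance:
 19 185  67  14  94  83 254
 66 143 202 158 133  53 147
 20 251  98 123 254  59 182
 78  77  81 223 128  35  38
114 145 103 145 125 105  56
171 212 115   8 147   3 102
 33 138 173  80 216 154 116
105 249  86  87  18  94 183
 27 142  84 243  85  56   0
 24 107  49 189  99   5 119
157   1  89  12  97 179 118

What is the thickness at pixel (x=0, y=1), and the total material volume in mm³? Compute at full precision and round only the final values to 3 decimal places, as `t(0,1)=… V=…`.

span = t_max - t_min = 3.98 - 0.68 = 3.300
L(0,1) = 66, L_eff = 1 - 66/255 = 0.741176 (inverted)
t(0,1) = 3.98 - 3.300·0.741176 = 1.534
Σt over all 11·7 pixels = 68618/425 ≈ 161.4541176
V = pitch²·Σt = 1.94²·68618/425 = 607.649

t(0,1)=1.534 V=607.649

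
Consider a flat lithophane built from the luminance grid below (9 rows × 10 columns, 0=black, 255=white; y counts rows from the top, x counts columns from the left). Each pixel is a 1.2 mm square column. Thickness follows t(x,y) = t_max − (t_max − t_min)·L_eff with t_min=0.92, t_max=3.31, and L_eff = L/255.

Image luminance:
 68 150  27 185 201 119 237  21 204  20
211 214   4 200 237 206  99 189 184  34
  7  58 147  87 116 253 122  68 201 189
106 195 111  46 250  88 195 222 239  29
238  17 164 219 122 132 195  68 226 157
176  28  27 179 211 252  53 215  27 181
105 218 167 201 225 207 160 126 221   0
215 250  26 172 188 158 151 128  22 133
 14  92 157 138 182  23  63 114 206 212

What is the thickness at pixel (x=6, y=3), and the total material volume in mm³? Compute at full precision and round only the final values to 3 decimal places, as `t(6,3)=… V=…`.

t(6,3)=1.482 V=257.571

span = t_max - t_min = 3.31 - 0.92 = 2.390
L(6,3) = 195, L_eff = 195/255 = 0.764706
t(6,3) = 3.31 - 2.390·0.764706 = 1.482
Σt over all 9·10 pixels = 91223/510 ≈ 178.8686275
V = pitch²·Σt = 1.2²·91223/510 = 257.571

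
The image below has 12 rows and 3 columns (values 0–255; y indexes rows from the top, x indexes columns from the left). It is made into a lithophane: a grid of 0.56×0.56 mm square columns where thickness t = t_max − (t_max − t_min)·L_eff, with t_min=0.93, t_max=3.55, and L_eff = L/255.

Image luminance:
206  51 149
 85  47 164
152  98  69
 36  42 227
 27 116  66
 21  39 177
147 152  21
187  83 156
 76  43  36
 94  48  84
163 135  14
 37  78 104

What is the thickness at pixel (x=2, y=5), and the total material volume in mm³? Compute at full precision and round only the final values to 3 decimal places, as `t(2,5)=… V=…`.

t(2,5)=1.731 V=29.026

span = t_max - t_min = 3.55 - 0.93 = 2.620
L(2,5) = 177, L_eff = 177/255 = 0.694118
t(2,5) = 3.55 - 2.620·0.694118 = 1.731
Σt over all 12·3 pixels = 118012/1275 ≈ 92.5584314
V = pitch²·Σt = 0.56²·118012/1275 = 29.026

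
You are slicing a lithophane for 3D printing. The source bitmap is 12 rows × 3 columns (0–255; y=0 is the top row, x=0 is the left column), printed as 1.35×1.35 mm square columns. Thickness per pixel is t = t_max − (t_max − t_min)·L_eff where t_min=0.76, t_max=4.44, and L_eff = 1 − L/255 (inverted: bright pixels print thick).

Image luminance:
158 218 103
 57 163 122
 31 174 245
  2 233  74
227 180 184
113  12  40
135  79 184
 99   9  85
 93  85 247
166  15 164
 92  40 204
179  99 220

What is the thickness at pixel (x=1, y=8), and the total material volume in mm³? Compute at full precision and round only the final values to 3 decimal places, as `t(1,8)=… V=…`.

t(1,8)=1.987 V=169.034

span = t_max - t_min = 4.44 - 0.76 = 3.680
L(1,8) = 85, L_eff = 1 - 85/255 = 0.666667 (inverted)
t(1,8) = 4.44 - 3.680·0.666667 = 1.987
Σt over all 12·3 pixels = 591272/6375 ≈ 92.7485490
V = pitch²·Σt = 1.35²·591272/6375 = 169.034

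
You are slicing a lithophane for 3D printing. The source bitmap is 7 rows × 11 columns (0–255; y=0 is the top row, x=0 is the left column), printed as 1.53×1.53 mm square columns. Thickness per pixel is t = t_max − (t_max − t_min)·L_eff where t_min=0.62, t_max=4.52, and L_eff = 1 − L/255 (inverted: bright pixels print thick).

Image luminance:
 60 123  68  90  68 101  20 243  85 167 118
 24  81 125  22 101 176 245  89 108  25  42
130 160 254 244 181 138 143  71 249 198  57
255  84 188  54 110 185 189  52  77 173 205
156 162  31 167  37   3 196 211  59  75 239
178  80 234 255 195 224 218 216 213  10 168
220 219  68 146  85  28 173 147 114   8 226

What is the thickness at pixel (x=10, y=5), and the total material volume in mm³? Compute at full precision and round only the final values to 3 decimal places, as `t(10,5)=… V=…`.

span = t_max - t_min = 4.52 - 0.62 = 3.900
L(10,5) = 168, L_eff = 1 - 168/255 = 0.341176 (inverted)
t(10,5) = 4.52 - 3.900·0.341176 = 3.189
Σt over all 7·11 pixels = 87493/425 ≈ 205.8658824
V = pitch²·Σt = 1.53²·87493/425 = 481.911

t(10,5)=3.189 V=481.911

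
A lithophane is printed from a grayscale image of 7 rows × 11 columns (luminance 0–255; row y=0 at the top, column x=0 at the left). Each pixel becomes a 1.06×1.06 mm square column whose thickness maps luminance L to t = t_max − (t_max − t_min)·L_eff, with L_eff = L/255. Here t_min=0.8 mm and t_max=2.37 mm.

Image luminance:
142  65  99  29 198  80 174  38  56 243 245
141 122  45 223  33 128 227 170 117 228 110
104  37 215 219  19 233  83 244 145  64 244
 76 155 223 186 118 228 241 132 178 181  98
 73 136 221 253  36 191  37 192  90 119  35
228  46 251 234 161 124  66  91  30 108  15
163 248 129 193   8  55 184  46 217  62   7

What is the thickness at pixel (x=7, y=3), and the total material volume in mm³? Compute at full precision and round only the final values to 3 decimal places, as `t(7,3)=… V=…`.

span = t_max - t_min = 2.37 - 0.8 = 1.570
L(7,3) = 132, L_eff = 132/255 = 0.517647
t(7,3) = 2.37 - 1.570·0.517647 = 1.557
Σt over all 7·11 pixels = 60461/510 ≈ 118.5509804
V = pitch²·Σt = 1.06²·60461/510 = 133.204

t(7,3)=1.557 V=133.204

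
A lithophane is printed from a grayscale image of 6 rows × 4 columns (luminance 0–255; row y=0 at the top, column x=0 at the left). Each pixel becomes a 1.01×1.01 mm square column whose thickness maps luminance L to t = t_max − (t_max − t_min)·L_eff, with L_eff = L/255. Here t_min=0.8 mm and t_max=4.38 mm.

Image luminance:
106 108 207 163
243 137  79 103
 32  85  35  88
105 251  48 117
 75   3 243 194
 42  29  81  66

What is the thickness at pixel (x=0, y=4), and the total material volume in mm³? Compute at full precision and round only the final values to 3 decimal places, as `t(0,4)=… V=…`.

t(0,4)=3.327 V=69.424

span = t_max - t_min = 4.38 - 0.8 = 3.580
L(0,4) = 75, L_eff = 75/255 = 0.294118
t(0,4) = 4.38 - 3.580·0.294118 = 3.327
Σt over all 6·4 pixels = 28924/425 ≈ 68.0564706
V = pitch²·Σt = 1.01²·28924/425 = 69.424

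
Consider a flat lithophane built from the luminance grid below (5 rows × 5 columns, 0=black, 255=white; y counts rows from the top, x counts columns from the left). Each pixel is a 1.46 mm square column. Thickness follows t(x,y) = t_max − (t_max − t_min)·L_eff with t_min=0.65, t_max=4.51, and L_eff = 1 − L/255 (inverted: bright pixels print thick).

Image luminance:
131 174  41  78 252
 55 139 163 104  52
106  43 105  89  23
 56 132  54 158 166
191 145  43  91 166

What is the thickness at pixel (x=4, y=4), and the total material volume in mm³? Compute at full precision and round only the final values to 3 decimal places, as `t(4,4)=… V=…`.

t(4,4)=3.163 V=123.597

span = t_max - t_min = 4.51 - 0.65 = 3.860
L(4,4) = 166, L_eff = 1 - 166/255 = 0.349020 (inverted)
t(4,4) = 4.51 - 3.860·0.349020 = 3.163
Σt over all 5·5 pixels = 492859/8500 ≈ 57.9834118
V = pitch²·Σt = 1.46²·492859/8500 = 123.597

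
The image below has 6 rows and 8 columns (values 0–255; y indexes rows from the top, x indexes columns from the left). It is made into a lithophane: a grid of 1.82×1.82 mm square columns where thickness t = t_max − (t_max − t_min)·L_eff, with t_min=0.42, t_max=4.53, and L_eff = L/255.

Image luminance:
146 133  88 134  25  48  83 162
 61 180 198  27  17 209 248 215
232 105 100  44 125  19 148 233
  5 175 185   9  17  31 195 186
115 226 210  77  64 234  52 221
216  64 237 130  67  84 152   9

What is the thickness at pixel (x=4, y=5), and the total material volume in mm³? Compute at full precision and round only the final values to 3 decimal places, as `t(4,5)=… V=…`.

t(4,5)=3.450 V=403.070

span = t_max - t_min = 4.53 - 0.42 = 4.110
L(4,5) = 67, L_eff = 67/255 = 0.262745
t(4,5) = 4.53 - 4.110·0.262745 = 3.450
Σt over all 6·8 pixels = 1034323/8500 ≈ 121.6850588
V = pitch²·Σt = 1.82²·1034323/8500 = 403.070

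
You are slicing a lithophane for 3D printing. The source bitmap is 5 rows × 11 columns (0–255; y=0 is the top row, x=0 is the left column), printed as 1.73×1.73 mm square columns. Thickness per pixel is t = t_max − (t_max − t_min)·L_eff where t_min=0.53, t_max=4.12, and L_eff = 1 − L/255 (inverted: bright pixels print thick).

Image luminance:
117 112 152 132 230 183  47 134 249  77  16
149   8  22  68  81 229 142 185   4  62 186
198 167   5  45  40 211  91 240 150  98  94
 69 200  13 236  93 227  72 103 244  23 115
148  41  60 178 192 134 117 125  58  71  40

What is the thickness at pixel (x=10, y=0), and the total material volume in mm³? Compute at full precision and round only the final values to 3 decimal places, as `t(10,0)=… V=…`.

span = t_max - t_min = 4.12 - 0.53 = 3.590
L(10,0) = 16, L_eff = 1 - 16/255 = 0.937255 (inverted)
t(10,0) = 4.12 - 3.590·0.937255 = 0.755
Σt over all 5·11 pixels = 511787/4250 ≈ 120.4204706
V = pitch²·Σt = 1.73²·511787/4250 = 360.406

t(10,0)=0.755 V=360.406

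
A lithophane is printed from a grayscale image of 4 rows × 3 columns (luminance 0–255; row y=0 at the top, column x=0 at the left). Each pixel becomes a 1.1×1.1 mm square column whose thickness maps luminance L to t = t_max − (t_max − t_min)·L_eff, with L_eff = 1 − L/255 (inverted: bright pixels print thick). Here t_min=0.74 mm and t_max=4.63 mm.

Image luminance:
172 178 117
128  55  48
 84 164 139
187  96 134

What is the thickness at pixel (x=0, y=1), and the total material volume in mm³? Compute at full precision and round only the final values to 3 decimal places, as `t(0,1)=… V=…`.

t(0,1)=2.693 V=38.469

span = t_max - t_min = 4.63 - 0.74 = 3.890
L(0,1) = 128, L_eff = 1 - 128/255 = 0.498039 (inverted)
t(0,1) = 4.63 - 3.890·0.498039 = 2.693
Σt over all 4·3 pixels = 405359/12750 ≈ 31.7928627
V = pitch²·Σt = 1.1²·405359/12750 = 38.469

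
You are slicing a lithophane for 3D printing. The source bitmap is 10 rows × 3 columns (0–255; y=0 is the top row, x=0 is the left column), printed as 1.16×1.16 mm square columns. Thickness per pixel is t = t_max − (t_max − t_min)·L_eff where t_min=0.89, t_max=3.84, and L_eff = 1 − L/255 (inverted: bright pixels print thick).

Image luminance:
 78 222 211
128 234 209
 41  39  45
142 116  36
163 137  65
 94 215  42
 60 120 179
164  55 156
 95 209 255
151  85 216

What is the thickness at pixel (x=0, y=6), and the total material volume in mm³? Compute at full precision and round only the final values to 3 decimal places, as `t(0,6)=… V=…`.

t(0,6)=1.584 V=97.603

span = t_max - t_min = 3.84 - 0.89 = 2.950
L(0,6) = 60, L_eff = 1 - 60/255 = 0.764706 (inverted)
t(0,6) = 3.84 - 2.950·0.764706 = 1.584
Σt over all 10·3 pixels = 92482/1275 ≈ 72.5349020
V = pitch²·Σt = 1.16²·92482/1275 = 97.603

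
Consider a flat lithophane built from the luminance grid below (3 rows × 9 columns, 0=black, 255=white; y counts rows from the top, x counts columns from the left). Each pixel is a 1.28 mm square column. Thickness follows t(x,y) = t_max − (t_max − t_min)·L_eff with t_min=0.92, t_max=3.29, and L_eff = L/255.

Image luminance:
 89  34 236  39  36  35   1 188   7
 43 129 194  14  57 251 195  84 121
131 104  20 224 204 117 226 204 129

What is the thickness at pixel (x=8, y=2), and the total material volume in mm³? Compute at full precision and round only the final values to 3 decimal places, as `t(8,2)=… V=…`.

span = t_max - t_min = 3.29 - 0.92 = 2.370
L(8,2) = 129, L_eff = 129/255 = 0.505882
t(8,2) = 3.29 - 2.370·0.505882 = 2.091
Σt over all 3·9 pixels = 509207/8500 ≈ 59.9067059
V = pitch²·Σt = 1.28²·509207/8500 = 98.151

t(8,2)=2.091 V=98.151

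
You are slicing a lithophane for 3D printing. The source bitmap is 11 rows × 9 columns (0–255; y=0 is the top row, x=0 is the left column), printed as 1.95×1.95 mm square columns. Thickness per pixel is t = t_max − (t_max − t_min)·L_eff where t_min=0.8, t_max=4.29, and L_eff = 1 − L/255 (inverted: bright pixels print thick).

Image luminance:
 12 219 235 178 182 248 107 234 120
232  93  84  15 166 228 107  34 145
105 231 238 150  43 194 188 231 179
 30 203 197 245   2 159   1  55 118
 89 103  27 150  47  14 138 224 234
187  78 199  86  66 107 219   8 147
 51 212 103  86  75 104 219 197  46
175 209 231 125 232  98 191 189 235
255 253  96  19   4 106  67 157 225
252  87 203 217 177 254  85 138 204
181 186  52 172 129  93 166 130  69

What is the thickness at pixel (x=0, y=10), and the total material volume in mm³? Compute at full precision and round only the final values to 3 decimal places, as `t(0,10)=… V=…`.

t(0,10)=3.277 V=1034.222

span = t_max - t_min = 4.29 - 0.8 = 3.490
L(0,10) = 181, L_eff = 1 - 181/255 = 0.290196 (inverted)
t(0,10) = 4.29 - 3.490·0.290196 = 3.277
Σt over all 11·9 pixels = 3467807/12750 ≈ 271.9848627
V = pitch²·Σt = 1.95²·3467807/12750 = 1034.222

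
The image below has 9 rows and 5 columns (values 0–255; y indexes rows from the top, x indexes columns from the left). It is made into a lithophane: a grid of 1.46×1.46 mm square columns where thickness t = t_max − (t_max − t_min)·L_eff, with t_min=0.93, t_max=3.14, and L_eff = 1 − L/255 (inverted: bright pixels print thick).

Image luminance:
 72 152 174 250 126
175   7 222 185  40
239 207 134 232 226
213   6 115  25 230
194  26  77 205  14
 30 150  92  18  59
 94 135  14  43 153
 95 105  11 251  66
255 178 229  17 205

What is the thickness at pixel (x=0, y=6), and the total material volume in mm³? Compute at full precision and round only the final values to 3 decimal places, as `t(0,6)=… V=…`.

t(0,6)=1.745 V=195.358

span = t_max - t_min = 3.14 - 0.93 = 2.210
L(0,6) = 94, L_eff = 1 - 94/255 = 0.631373 (inverted)
t(0,6) = 3.14 - 2.210·0.631373 = 1.745
Σt over all 9·5 pixels = 137473/1500 ≈ 91.6486667
V = pitch²·Σt = 1.46²·137473/1500 = 195.358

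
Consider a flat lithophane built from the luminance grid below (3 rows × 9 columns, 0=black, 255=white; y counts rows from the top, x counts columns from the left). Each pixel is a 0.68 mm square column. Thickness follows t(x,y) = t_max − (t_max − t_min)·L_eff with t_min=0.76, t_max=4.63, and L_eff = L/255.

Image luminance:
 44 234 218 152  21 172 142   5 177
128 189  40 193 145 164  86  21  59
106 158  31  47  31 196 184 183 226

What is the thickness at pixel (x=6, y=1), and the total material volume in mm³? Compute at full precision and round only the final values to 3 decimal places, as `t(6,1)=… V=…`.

span = t_max - t_min = 4.63 - 0.76 = 3.870
L(6,1) = 86, L_eff = 86/255 = 0.337255
t(6,1) = 4.63 - 3.870·0.337255 = 3.325
Σt over all 3·9 pixels = 630177/8500 ≈ 74.1384706
V = pitch²·Σt = 0.68²·630177/8500 = 34.282

t(6,1)=3.325 V=34.282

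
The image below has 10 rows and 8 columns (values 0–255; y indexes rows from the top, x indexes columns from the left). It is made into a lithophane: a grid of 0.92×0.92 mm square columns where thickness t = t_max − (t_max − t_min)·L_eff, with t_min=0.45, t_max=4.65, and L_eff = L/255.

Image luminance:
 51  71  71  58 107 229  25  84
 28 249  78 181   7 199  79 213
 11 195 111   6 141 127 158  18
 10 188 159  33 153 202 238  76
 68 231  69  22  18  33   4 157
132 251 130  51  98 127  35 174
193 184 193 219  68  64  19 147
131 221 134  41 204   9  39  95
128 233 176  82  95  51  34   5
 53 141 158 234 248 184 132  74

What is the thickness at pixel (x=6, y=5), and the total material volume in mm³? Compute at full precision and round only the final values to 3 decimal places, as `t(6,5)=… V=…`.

span = t_max - t_min = 4.65 - 0.45 = 4.200
L(6,5) = 35, L_eff = 35/255 = 0.137255
t(6,5) = 4.65 - 4.200·0.137255 = 4.074
Σt over all 10·8 pixels = 18817/85 ≈ 221.3764706
V = pitch²·Σt = 0.92²·18817/85 = 187.373

t(6,5)=4.074 V=187.373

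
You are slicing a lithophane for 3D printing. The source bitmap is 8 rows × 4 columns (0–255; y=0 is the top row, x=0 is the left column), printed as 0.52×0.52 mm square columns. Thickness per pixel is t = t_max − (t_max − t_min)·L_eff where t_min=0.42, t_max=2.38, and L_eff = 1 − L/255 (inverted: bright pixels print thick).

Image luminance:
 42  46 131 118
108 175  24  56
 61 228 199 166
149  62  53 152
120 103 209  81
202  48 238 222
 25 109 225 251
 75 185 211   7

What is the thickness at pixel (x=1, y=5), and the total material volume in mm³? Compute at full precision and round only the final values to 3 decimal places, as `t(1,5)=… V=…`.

t(1,5)=0.789 V=12.116

span = t_max - t_min = 2.38 - 0.42 = 1.960
L(1,5) = 48, L_eff = 1 - 48/255 = 0.811765 (inverted)
t(1,5) = 2.38 - 1.960·0.811765 = 0.789
Σt over all 8·4 pixels = 285649/6375 ≈ 44.8076863
V = pitch²·Σt = 0.52²·285649/6375 = 12.116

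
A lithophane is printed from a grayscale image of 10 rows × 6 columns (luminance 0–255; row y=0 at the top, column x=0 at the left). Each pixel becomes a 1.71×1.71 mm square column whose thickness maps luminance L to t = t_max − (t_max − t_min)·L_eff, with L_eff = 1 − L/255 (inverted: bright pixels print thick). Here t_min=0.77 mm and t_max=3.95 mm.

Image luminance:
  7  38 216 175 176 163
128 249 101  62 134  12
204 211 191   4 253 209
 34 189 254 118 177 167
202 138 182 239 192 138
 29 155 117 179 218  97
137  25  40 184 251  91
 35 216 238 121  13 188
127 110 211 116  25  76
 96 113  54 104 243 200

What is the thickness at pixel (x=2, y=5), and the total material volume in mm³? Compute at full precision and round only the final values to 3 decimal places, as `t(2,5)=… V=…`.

span = t_max - t_min = 3.95 - 0.77 = 3.180
L(2,5) = 117, L_eff = 1 - 117/255 = 0.541176 (inverted)
t(2,5) = 3.95 - 3.180·0.541176 = 2.229
Σt over all 10·6 pixels = 320033/2125 ≈ 150.6037647
V = pitch²·Σt = 1.71²·320033/2125 = 440.380

t(2,5)=2.229 V=440.380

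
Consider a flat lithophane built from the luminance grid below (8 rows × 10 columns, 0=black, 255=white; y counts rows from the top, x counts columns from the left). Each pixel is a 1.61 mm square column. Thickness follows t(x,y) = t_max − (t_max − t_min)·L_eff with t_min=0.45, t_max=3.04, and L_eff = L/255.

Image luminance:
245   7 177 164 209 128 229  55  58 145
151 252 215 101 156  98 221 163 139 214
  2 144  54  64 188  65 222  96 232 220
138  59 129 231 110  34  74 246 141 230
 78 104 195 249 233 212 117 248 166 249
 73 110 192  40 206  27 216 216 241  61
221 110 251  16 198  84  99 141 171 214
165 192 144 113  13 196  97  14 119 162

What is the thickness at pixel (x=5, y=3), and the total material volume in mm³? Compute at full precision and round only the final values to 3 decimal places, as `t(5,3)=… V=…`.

span = t_max - t_min = 3.04 - 0.45 = 2.590
L(5,3) = 34, L_eff = 34/255 = 0.133333
t(5,3) = 3.04 - 2.590·0.133333 = 2.695
Σt over all 8·10 pixels = 3156019/25500 ≈ 123.7654510
V = pitch²·Σt = 1.61²·3156019/25500 = 320.812

t(5,3)=2.695 V=320.812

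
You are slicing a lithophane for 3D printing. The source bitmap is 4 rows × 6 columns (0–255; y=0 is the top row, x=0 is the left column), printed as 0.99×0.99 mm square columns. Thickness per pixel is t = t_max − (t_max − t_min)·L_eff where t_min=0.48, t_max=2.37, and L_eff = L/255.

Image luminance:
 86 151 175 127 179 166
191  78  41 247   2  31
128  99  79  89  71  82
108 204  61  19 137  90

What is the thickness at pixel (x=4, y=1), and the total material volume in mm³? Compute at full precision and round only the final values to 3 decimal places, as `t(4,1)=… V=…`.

t(4,1)=2.355 V=36.563

span = t_max - t_min = 2.37 - 0.48 = 1.890
L(4,1) = 2, L_eff = 2/255 = 0.007843
t(4,1) = 2.37 - 1.890·0.007843 = 2.355
Σt over all 4·6 pixels = 317097/8500 ≈ 37.3055294
V = pitch²·Σt = 0.99²·317097/8500 = 36.563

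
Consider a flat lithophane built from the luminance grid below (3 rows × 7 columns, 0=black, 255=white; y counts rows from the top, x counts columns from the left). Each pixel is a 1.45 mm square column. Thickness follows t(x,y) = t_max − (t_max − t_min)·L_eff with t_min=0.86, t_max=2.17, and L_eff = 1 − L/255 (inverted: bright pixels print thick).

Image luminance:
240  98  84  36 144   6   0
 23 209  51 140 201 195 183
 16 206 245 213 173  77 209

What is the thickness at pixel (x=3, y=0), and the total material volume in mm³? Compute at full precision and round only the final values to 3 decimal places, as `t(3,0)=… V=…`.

span = t_max - t_min = 2.17 - 0.86 = 1.310
L(3,0) = 36, L_eff = 1 - 36/255 = 0.858824 (inverted)
t(3,0) = 2.17 - 1.310·0.858824 = 1.045
Σt over all 3·7 pixels = 820649/25500 ≈ 32.1823137
V = pitch²·Σt = 1.45²·820649/25500 = 67.663

t(3,0)=1.045 V=67.663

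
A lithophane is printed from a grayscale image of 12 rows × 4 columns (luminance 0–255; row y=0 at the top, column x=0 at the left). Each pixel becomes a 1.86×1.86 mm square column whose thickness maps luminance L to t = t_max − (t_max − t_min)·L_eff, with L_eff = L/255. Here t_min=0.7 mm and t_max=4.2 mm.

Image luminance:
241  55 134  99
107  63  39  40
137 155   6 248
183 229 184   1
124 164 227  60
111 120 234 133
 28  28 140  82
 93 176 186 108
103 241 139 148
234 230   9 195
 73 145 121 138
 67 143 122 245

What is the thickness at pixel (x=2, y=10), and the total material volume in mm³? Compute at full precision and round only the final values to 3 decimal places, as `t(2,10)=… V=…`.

span = t_max - t_min = 4.2 - 0.7 = 3.500
L(2,10) = 121, L_eff = 121/255 = 0.474510
t(2,10) = 4.2 - 3.500·0.474510 = 2.539
Σt over all 12·4 pixels = 1960/17 ≈ 115.2941176
V = pitch²·Σt = 1.86²·1960/17 = 398.872

t(2,10)=2.539 V=398.872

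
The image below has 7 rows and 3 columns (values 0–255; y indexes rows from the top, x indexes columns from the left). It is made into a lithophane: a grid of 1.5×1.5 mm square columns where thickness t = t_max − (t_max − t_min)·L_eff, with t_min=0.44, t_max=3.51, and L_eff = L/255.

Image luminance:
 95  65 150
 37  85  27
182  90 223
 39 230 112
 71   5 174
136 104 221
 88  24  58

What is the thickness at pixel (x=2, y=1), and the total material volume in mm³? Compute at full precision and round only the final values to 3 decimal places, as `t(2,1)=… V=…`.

t(2,1)=3.185 V=105.820

span = t_max - t_min = 3.51 - 0.44 = 3.070
L(2,1) = 27, L_eff = 27/255 = 0.105882
t(2,1) = 3.51 - 3.070·0.105882 = 3.185
Σt over all 7·3 pixels = 1199293/25500 ≈ 47.0310980
V = pitch²·Σt = 1.5²·1199293/25500 = 105.820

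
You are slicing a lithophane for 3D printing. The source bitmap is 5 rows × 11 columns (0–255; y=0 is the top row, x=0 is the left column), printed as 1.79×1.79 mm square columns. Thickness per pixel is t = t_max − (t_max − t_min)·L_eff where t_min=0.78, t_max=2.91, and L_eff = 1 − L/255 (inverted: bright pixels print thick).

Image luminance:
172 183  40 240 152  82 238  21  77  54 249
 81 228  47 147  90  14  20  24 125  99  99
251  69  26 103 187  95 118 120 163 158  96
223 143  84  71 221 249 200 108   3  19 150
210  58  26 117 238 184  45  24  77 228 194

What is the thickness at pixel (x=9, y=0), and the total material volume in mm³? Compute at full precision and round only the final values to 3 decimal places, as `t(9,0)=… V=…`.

t(9,0)=1.231 V=317.843

span = t_max - t_min = 2.91 - 0.78 = 2.130
L(9,0) = 54, L_eff = 1 - 54/255 = 0.788235 (inverted)
t(9,0) = 2.91 - 2.130·0.788235 = 1.231
Σt over all 5·11 pixels = 84319/850 ≈ 99.1988235
V = pitch²·Σt = 1.79²·84319/850 = 317.843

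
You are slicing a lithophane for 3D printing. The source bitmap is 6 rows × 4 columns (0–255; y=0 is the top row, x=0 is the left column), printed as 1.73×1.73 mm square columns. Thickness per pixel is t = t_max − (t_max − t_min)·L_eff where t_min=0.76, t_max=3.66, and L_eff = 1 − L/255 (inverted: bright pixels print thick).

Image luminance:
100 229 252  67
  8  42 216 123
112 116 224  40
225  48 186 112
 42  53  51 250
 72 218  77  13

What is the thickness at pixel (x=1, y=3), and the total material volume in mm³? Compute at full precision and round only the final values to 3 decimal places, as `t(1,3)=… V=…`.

span = t_max - t_min = 3.66 - 0.76 = 2.900
L(1,3) = 48, L_eff = 1 - 48/255 = 0.811765 (inverted)
t(1,3) = 3.66 - 2.900·0.811765 = 1.306
Σt over all 6·4 pixels = 64958/1275 ≈ 50.9474510
V = pitch²·Σt = 1.73²·64958/1275 = 152.481

t(1,3)=1.306 V=152.481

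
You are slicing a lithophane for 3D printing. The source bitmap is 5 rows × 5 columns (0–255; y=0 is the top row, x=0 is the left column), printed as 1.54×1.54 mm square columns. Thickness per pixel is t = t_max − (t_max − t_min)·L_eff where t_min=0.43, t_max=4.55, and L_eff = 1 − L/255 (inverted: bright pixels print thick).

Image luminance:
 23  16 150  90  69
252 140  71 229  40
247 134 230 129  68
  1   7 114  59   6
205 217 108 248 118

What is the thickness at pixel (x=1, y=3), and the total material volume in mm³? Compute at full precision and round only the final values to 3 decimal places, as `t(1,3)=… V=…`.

span = t_max - t_min = 4.55 - 0.43 = 4.120
L(1,3) = 7, L_eff = 1 - 7/255 = 0.972549 (inverted)
t(1,3) = 4.55 - 4.120·0.972549 = 0.543
Σt over all 5·5 pixels = 1498177/25500 ≈ 58.7520392
V = pitch²·Σt = 1.54²·1498177/25500 = 139.336

t(1,3)=0.543 V=139.336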